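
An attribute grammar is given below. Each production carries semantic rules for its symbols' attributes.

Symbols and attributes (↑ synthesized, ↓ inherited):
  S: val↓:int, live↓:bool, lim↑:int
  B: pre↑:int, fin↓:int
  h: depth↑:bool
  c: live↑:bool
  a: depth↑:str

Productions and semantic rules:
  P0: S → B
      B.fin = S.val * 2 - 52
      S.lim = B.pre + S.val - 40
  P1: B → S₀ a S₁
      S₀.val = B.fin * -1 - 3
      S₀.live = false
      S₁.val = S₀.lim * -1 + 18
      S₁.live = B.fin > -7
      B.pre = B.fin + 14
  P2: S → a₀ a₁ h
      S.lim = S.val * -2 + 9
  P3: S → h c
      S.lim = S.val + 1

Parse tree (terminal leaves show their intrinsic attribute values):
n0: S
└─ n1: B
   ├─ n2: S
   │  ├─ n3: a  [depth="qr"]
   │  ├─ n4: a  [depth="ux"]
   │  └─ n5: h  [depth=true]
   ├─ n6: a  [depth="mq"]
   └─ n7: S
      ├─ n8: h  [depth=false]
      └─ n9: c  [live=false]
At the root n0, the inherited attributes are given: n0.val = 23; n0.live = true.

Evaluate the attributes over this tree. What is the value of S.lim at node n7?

16

1. n0.val = 23  [given at root]
2. n0.live = true  [given at root]
3. n1.fin = -6  [S.val * 2 - 52]
4. n2.val = 3  [B.fin * -1 - 3]
5. n2.live = false  [false]
6. n3.depth = "qr"  [terminal]
7. n4.depth = "ux"  [terminal]
8. n5.depth = true  [terminal]
9. n2.lim = 3  [S.val * -2 + 9]
10. n6.depth = "mq"  [terminal]
11. n7.val = 15  [S₀.lim * -1 + 18]
12. n7.live = true  [B.fin > -7]
13. n8.depth = false  [terminal]
14. n9.live = false  [terminal]
15. n7.lim = 16  [S.val + 1]
16. n1.pre = 8  [B.fin + 14]
17. n0.lim = -9  [B.pre + S.val - 40]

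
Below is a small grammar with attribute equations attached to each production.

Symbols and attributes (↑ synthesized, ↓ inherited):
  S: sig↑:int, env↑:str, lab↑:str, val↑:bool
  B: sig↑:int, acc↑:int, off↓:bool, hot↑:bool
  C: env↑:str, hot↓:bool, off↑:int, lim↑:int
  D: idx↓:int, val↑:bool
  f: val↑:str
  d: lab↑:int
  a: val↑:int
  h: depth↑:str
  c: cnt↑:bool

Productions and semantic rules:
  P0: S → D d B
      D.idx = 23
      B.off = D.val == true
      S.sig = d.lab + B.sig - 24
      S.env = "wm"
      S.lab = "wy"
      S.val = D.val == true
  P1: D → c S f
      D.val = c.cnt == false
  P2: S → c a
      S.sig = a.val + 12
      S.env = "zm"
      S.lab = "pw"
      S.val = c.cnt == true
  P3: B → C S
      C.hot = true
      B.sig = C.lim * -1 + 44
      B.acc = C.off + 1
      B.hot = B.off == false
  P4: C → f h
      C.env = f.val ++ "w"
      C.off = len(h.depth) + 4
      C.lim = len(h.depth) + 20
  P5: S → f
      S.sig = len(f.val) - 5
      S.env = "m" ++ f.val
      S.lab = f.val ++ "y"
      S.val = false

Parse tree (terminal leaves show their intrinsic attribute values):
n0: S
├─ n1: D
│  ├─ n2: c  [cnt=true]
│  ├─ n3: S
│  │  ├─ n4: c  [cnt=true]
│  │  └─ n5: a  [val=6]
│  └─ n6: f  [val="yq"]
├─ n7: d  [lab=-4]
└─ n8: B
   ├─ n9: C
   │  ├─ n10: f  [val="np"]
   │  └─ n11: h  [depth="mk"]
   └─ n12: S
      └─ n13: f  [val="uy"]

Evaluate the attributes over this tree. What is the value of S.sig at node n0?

-6

1. n1.idx = 23  [23]
2. n2.cnt = true  [terminal]
3. n4.cnt = true  [terminal]
4. n5.val = 6  [terminal]
5. n3.sig = 18  [a.val + 12]
6. n3.env = "zm"  ["zm"]
7. n3.lab = "pw"  ["pw"]
8. n3.val = true  [c.cnt == true]
9. n6.val = "yq"  [terminal]
10. n1.val = false  [c.cnt == false]
11. n7.lab = -4  [terminal]
12. n8.off = false  [D.val == true]
13. n9.hot = true  [true]
14. n10.val = "np"  [terminal]
15. n11.depth = "mk"  [terminal]
16. n9.env = "npw"  [f.val ++ "w"]
17. n9.off = 6  [len(h.depth) + 4]
18. n9.lim = 22  [len(h.depth) + 20]
19. n13.val = "uy"  [terminal]
20. n12.sig = -3  [len(f.val) - 5]
21. n12.env = "muy"  ["m" ++ f.val]
22. n12.lab = "uyy"  [f.val ++ "y"]
23. n12.val = false  [false]
24. n8.sig = 22  [C.lim * -1 + 44]
25. n8.acc = 7  [C.off + 1]
26. n8.hot = true  [B.off == false]
27. n0.sig = -6  [d.lab + B.sig - 24]
28. n0.env = "wm"  ["wm"]
29. n0.lab = "wy"  ["wy"]
30. n0.val = false  [D.val == true]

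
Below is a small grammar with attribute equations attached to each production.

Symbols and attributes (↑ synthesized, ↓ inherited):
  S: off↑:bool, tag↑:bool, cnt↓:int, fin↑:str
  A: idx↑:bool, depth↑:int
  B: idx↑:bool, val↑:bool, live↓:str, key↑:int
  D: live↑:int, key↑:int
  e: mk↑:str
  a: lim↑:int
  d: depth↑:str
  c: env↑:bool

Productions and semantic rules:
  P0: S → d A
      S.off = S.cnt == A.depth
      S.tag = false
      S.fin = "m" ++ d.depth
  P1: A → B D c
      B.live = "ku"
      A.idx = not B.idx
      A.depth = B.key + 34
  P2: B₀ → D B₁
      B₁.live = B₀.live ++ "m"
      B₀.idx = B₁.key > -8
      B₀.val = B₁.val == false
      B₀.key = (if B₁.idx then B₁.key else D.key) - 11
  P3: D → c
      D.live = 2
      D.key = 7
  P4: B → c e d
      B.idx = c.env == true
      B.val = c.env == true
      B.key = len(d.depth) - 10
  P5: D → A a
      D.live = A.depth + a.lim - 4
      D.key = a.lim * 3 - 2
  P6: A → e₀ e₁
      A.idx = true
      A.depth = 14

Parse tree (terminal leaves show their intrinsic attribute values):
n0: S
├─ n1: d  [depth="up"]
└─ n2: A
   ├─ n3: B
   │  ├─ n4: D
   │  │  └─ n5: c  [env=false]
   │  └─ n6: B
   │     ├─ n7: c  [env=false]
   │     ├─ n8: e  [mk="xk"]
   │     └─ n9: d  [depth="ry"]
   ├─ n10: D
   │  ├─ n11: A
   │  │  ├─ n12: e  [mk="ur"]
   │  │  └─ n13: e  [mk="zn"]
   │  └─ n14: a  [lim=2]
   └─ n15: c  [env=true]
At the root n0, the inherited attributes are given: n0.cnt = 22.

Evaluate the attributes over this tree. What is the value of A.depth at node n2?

30

1. n0.cnt = 22  [given at root]
2. n1.depth = "up"  [terminal]
3. n3.live = "ku"  ["ku"]
4. n5.env = false  [terminal]
5. n4.live = 2  [2]
6. n4.key = 7  [7]
7. n6.live = "kum"  [B₀.live ++ "m"]
8. n7.env = false  [terminal]
9. n8.mk = "xk"  [terminal]
10. n9.depth = "ry"  [terminal]
11. n6.idx = false  [c.env == true]
12. n6.val = false  [c.env == true]
13. n6.key = -8  [len(d.depth) - 10]
14. n3.idx = false  [B₁.key > -8]
15. n3.val = true  [B₁.val == false]
16. n3.key = -4  [(if B₁.idx then B₁.key else D.key) - 11]
17. n12.mk = "ur"  [terminal]
18. n13.mk = "zn"  [terminal]
19. n11.idx = true  [true]
20. n11.depth = 14  [14]
21. n14.lim = 2  [terminal]
22. n10.live = 12  [A.depth + a.lim - 4]
23. n10.key = 4  [a.lim * 3 - 2]
24. n15.env = true  [terminal]
25. n2.idx = true  [not B.idx]
26. n2.depth = 30  [B.key + 34]
27. n0.off = false  [S.cnt == A.depth]
28. n0.tag = false  [false]
29. n0.fin = "mup"  ["m" ++ d.depth]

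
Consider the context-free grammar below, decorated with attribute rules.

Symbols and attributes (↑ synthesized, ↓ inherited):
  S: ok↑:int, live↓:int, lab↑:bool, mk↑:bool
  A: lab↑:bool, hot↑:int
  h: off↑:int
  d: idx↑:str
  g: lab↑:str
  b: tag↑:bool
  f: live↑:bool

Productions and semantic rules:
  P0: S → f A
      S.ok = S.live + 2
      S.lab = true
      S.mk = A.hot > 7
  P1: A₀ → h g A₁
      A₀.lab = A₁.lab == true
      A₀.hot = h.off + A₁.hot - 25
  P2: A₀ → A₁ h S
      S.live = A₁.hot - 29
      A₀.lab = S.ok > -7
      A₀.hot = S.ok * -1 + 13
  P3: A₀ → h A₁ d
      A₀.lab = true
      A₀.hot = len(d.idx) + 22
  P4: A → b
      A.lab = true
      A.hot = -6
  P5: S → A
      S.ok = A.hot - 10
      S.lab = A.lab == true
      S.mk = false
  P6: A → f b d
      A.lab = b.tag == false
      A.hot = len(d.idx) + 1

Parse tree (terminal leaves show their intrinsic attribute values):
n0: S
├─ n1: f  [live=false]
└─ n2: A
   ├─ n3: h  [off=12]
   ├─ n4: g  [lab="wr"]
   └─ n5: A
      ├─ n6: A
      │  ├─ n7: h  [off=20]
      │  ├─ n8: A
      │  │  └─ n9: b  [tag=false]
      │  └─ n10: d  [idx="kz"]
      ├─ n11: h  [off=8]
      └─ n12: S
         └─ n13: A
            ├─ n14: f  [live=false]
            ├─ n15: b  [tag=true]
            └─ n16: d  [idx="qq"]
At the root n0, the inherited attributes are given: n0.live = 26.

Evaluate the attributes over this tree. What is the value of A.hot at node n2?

1. n0.live = 26  [given at root]
2. n1.live = false  [terminal]
3. n3.off = 12  [terminal]
4. n4.lab = "wr"  [terminal]
5. n7.off = 20  [terminal]
6. n9.tag = false  [terminal]
7. n8.lab = true  [true]
8. n8.hot = -6  [-6]
9. n10.idx = "kz"  [terminal]
10. n6.lab = true  [true]
11. n6.hot = 24  [len(d.idx) + 22]
12. n11.off = 8  [terminal]
13. n12.live = -5  [A₁.hot - 29]
14. n14.live = false  [terminal]
15. n15.tag = true  [terminal]
16. n16.idx = "qq"  [terminal]
17. n13.lab = false  [b.tag == false]
18. n13.hot = 3  [len(d.idx) + 1]
19. n12.ok = -7  [A.hot - 10]
20. n12.lab = false  [A.lab == true]
21. n12.mk = false  [false]
22. n5.lab = false  [S.ok > -7]
23. n5.hot = 20  [S.ok * -1 + 13]
24. n2.lab = false  [A₁.lab == true]
25. n2.hot = 7  [h.off + A₁.hot - 25]
26. n0.ok = 28  [S.live + 2]
27. n0.lab = true  [true]
28. n0.mk = false  [A.hot > 7]

7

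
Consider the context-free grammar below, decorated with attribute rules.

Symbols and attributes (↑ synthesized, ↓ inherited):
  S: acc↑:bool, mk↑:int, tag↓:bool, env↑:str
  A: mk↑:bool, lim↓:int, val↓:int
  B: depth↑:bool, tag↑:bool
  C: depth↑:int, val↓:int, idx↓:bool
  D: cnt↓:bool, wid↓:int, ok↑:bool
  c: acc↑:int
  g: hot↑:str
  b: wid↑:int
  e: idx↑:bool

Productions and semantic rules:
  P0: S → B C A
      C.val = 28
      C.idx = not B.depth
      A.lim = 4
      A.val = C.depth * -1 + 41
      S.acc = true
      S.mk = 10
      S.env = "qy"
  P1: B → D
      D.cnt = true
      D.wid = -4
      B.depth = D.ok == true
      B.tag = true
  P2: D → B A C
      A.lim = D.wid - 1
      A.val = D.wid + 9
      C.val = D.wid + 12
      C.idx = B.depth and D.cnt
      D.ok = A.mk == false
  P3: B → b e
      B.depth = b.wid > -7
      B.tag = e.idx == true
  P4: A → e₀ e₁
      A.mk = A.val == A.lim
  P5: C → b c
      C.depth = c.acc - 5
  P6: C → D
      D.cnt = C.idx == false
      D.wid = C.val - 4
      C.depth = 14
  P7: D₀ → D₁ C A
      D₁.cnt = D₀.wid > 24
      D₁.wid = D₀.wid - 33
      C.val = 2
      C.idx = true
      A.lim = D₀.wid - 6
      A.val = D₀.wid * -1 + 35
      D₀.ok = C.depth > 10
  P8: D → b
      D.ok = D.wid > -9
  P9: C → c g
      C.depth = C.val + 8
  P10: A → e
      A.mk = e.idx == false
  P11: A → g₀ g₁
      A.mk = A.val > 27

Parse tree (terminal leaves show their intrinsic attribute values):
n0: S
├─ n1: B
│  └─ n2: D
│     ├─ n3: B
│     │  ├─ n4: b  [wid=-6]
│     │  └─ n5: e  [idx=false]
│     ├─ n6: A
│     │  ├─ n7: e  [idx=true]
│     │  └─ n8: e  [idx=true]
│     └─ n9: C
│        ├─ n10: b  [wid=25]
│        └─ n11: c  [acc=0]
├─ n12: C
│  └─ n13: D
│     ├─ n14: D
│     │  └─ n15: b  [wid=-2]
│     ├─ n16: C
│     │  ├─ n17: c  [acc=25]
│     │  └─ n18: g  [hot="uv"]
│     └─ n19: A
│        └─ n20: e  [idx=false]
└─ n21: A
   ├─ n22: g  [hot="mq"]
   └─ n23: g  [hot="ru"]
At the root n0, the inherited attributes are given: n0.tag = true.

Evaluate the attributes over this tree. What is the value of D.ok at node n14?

false

1. n0.tag = true  [given at root]
2. n2.cnt = true  [true]
3. n2.wid = -4  [-4]
4. n4.wid = -6  [terminal]
5. n5.idx = false  [terminal]
6. n3.depth = true  [b.wid > -7]
7. n3.tag = false  [e.idx == true]
8. n6.lim = -5  [D.wid - 1]
9. n6.val = 5  [D.wid + 9]
10. n7.idx = true  [terminal]
11. n8.idx = true  [terminal]
12. n6.mk = false  [A.val == A.lim]
13. n9.val = 8  [D.wid + 12]
14. n9.idx = true  [B.depth and D.cnt]
15. n10.wid = 25  [terminal]
16. n11.acc = 0  [terminal]
17. n9.depth = -5  [c.acc - 5]
18. n2.ok = true  [A.mk == false]
19. n1.depth = true  [D.ok == true]
20. n1.tag = true  [true]
21. n12.val = 28  [28]
22. n12.idx = false  [not B.depth]
23. n13.cnt = true  [C.idx == false]
24. n13.wid = 24  [C.val - 4]
25. n14.cnt = false  [D₀.wid > 24]
26. n14.wid = -9  [D₀.wid - 33]
27. n15.wid = -2  [terminal]
28. n14.ok = false  [D.wid > -9]
29. n16.val = 2  [2]
30. n16.idx = true  [true]
31. n17.acc = 25  [terminal]
32. n18.hot = "uv"  [terminal]
33. n16.depth = 10  [C.val + 8]
34. n19.lim = 18  [D₀.wid - 6]
35. n19.val = 11  [D₀.wid * -1 + 35]
36. n20.idx = false  [terminal]
37. n19.mk = true  [e.idx == false]
38. n13.ok = false  [C.depth > 10]
39. n12.depth = 14  [14]
40. n21.lim = 4  [4]
41. n21.val = 27  [C.depth * -1 + 41]
42. n22.hot = "mq"  [terminal]
43. n23.hot = "ru"  [terminal]
44. n21.mk = false  [A.val > 27]
45. n0.acc = true  [true]
46. n0.mk = 10  [10]
47. n0.env = "qy"  ["qy"]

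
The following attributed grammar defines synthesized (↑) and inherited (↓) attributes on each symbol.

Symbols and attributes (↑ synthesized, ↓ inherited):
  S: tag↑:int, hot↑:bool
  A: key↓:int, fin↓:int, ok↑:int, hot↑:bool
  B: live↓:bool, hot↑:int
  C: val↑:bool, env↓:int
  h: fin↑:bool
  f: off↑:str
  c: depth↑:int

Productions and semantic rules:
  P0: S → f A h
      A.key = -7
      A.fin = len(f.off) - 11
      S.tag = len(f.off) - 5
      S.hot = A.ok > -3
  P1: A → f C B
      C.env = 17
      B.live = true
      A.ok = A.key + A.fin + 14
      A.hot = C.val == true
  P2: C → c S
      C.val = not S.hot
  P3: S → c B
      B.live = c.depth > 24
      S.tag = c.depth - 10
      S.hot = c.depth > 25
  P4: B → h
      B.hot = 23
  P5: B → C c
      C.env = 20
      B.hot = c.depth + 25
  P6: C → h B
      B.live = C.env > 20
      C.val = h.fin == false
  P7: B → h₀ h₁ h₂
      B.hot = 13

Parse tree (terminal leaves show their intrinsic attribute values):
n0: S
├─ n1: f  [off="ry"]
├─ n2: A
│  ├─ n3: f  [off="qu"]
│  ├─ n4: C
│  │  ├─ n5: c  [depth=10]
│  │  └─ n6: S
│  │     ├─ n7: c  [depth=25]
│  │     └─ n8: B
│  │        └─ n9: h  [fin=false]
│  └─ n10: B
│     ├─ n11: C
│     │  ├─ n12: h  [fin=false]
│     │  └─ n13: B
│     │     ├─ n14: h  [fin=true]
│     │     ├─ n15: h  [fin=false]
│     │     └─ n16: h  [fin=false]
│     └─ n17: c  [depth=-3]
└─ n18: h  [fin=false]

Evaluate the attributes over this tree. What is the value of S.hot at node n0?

1. n1.off = "ry"  [terminal]
2. n2.key = -7  [-7]
3. n2.fin = -9  [len(f.off) - 11]
4. n3.off = "qu"  [terminal]
5. n4.env = 17  [17]
6. n5.depth = 10  [terminal]
7. n7.depth = 25  [terminal]
8. n8.live = true  [c.depth > 24]
9. n9.fin = false  [terminal]
10. n8.hot = 23  [23]
11. n6.tag = 15  [c.depth - 10]
12. n6.hot = false  [c.depth > 25]
13. n4.val = true  [not S.hot]
14. n10.live = true  [true]
15. n11.env = 20  [20]
16. n12.fin = false  [terminal]
17. n13.live = false  [C.env > 20]
18. n14.fin = true  [terminal]
19. n15.fin = false  [terminal]
20. n16.fin = false  [terminal]
21. n13.hot = 13  [13]
22. n11.val = true  [h.fin == false]
23. n17.depth = -3  [terminal]
24. n10.hot = 22  [c.depth + 25]
25. n2.ok = -2  [A.key + A.fin + 14]
26. n2.hot = true  [C.val == true]
27. n18.fin = false  [terminal]
28. n0.tag = -3  [len(f.off) - 5]
29. n0.hot = true  [A.ok > -3]

true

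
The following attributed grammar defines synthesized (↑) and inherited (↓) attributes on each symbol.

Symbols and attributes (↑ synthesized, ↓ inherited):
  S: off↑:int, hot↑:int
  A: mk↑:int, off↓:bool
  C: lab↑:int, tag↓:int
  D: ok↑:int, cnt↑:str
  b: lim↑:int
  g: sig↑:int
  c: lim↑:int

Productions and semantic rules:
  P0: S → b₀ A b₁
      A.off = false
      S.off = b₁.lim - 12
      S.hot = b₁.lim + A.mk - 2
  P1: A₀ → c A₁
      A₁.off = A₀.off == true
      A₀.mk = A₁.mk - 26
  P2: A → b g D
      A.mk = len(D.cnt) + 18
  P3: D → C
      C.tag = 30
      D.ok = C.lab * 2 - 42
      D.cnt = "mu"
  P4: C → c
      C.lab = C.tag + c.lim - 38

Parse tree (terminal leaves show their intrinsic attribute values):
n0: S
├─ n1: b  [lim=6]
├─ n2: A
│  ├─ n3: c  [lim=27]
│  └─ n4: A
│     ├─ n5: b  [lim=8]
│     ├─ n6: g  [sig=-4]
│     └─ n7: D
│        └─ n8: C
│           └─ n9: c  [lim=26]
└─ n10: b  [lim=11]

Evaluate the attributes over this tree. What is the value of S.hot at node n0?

1. n1.lim = 6  [terminal]
2. n2.off = false  [false]
3. n3.lim = 27  [terminal]
4. n4.off = false  [A₀.off == true]
5. n5.lim = 8  [terminal]
6. n6.sig = -4  [terminal]
7. n8.tag = 30  [30]
8. n9.lim = 26  [terminal]
9. n8.lab = 18  [C.tag + c.lim - 38]
10. n7.ok = -6  [C.lab * 2 - 42]
11. n7.cnt = "mu"  ["mu"]
12. n4.mk = 20  [len(D.cnt) + 18]
13. n2.mk = -6  [A₁.mk - 26]
14. n10.lim = 11  [terminal]
15. n0.off = -1  [b₁.lim - 12]
16. n0.hot = 3  [b₁.lim + A.mk - 2]

3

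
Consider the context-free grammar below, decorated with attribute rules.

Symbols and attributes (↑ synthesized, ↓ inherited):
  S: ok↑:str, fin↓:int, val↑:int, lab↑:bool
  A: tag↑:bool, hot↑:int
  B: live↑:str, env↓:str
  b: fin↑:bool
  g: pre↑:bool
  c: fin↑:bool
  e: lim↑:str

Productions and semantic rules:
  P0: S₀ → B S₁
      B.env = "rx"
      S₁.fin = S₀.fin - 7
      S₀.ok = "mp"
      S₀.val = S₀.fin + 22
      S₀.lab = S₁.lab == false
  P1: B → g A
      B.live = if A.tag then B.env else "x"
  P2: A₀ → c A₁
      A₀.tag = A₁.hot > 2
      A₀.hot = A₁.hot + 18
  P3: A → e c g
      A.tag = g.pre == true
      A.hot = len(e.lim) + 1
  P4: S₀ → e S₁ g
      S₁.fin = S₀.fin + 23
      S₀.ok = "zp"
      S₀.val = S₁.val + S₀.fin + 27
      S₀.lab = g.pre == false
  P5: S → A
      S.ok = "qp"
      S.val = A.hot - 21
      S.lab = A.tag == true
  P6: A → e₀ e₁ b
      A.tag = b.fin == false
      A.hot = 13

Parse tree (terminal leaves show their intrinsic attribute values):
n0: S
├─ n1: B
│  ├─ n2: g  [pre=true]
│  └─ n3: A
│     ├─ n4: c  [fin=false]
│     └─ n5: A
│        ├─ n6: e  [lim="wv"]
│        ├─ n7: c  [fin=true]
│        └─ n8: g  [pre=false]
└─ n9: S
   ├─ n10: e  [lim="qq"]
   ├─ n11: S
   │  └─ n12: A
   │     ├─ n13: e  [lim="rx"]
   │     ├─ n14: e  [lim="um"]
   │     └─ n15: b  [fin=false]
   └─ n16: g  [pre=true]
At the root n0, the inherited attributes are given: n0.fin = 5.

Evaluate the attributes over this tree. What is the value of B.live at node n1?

"rx"

1. n0.fin = 5  [given at root]
2. n1.env = "rx"  ["rx"]
3. n2.pre = true  [terminal]
4. n4.fin = false  [terminal]
5. n6.lim = "wv"  [terminal]
6. n7.fin = true  [terminal]
7. n8.pre = false  [terminal]
8. n5.tag = false  [g.pre == true]
9. n5.hot = 3  [len(e.lim) + 1]
10. n3.tag = true  [A₁.hot > 2]
11. n3.hot = 21  [A₁.hot + 18]
12. n1.live = "rx"  [if A.tag then B.env else "x"]
13. n9.fin = -2  [S₀.fin - 7]
14. n10.lim = "qq"  [terminal]
15. n11.fin = 21  [S₀.fin + 23]
16. n13.lim = "rx"  [terminal]
17. n14.lim = "um"  [terminal]
18. n15.fin = false  [terminal]
19. n12.tag = true  [b.fin == false]
20. n12.hot = 13  [13]
21. n11.ok = "qp"  ["qp"]
22. n11.val = -8  [A.hot - 21]
23. n11.lab = true  [A.tag == true]
24. n16.pre = true  [terminal]
25. n9.ok = "zp"  ["zp"]
26. n9.val = 17  [S₁.val + S₀.fin + 27]
27. n9.lab = false  [g.pre == false]
28. n0.ok = "mp"  ["mp"]
29. n0.val = 27  [S₀.fin + 22]
30. n0.lab = true  [S₁.lab == false]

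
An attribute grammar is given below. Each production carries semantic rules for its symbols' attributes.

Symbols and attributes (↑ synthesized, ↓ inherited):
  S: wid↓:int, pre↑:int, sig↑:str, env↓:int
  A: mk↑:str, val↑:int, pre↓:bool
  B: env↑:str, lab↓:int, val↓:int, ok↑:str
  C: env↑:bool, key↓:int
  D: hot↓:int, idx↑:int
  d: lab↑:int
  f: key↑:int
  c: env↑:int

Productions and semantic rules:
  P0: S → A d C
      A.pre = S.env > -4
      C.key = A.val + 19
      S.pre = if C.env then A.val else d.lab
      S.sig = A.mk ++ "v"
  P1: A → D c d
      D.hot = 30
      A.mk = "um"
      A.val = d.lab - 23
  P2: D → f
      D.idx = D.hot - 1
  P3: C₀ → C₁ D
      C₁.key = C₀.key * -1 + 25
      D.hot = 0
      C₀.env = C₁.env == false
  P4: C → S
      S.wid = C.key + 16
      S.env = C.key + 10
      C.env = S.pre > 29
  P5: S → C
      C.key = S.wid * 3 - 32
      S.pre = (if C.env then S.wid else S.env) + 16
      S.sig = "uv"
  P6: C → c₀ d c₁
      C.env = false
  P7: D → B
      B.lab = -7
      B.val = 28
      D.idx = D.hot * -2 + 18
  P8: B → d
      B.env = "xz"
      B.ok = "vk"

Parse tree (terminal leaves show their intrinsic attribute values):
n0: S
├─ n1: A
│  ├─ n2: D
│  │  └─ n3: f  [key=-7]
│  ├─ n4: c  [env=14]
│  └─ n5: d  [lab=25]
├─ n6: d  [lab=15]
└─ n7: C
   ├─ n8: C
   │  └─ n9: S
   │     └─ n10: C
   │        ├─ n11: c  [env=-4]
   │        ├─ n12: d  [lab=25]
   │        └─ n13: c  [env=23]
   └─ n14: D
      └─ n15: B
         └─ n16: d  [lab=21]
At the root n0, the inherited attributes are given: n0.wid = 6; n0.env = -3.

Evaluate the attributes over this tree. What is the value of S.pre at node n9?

1. n0.wid = 6  [given at root]
2. n0.env = -3  [given at root]
3. n1.pre = true  [S.env > -4]
4. n2.hot = 30  [30]
5. n3.key = -7  [terminal]
6. n2.idx = 29  [D.hot - 1]
7. n4.env = 14  [terminal]
8. n5.lab = 25  [terminal]
9. n1.mk = "um"  ["um"]
10. n1.val = 2  [d.lab - 23]
11. n6.lab = 15  [terminal]
12. n7.key = 21  [A.val + 19]
13. n8.key = 4  [C₀.key * -1 + 25]
14. n9.wid = 20  [C.key + 16]
15. n9.env = 14  [C.key + 10]
16. n10.key = 28  [S.wid * 3 - 32]
17. n11.env = -4  [terminal]
18. n12.lab = 25  [terminal]
19. n13.env = 23  [terminal]
20. n10.env = false  [false]
21. n9.pre = 30  [(if C.env then S.wid else S.env) + 16]
22. n9.sig = "uv"  ["uv"]
23. n8.env = true  [S.pre > 29]
24. n14.hot = 0  [0]
25. n15.lab = -7  [-7]
26. n15.val = 28  [28]
27. n16.lab = 21  [terminal]
28. n15.env = "xz"  ["xz"]
29. n15.ok = "vk"  ["vk"]
30. n14.idx = 18  [D.hot * -2 + 18]
31. n7.env = false  [C₁.env == false]
32. n0.pre = 15  [if C.env then A.val else d.lab]
33. n0.sig = "umv"  [A.mk ++ "v"]

30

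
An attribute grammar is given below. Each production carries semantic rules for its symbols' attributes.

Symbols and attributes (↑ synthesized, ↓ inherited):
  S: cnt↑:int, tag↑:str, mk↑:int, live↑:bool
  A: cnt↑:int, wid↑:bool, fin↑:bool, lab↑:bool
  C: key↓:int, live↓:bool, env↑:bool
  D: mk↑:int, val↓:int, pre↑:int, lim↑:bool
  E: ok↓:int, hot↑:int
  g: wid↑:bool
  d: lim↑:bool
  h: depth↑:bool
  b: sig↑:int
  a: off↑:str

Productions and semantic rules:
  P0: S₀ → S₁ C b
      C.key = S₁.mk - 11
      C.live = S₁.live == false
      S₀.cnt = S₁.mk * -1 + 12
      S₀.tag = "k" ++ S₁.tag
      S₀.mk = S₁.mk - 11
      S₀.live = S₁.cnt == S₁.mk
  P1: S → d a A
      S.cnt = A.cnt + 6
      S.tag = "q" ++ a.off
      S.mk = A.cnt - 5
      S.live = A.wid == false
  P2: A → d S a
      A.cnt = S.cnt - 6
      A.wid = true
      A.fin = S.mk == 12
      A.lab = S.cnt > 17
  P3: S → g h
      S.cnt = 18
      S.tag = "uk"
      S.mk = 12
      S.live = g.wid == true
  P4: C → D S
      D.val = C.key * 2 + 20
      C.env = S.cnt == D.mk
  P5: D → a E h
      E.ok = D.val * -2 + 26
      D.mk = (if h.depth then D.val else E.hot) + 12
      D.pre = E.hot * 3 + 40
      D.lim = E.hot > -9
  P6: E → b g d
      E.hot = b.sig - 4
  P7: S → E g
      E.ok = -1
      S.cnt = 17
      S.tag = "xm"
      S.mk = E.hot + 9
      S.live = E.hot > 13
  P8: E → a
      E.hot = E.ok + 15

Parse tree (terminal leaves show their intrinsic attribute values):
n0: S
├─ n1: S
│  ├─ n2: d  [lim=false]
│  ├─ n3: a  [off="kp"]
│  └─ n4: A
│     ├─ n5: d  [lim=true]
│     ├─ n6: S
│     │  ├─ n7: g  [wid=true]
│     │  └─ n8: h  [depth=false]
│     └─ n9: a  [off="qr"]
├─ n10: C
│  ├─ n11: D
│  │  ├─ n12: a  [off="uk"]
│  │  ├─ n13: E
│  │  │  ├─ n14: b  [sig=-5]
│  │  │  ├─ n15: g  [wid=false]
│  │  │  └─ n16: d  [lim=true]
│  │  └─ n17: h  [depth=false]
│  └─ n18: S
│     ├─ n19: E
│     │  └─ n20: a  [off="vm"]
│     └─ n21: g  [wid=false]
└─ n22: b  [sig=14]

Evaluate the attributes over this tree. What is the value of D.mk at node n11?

3

1. n2.lim = false  [terminal]
2. n3.off = "kp"  [terminal]
3. n5.lim = true  [terminal]
4. n7.wid = true  [terminal]
5. n8.depth = false  [terminal]
6. n6.cnt = 18  [18]
7. n6.tag = "uk"  ["uk"]
8. n6.mk = 12  [12]
9. n6.live = true  [g.wid == true]
10. n9.off = "qr"  [terminal]
11. n4.cnt = 12  [S.cnt - 6]
12. n4.wid = true  [true]
13. n4.fin = true  [S.mk == 12]
14. n4.lab = true  [S.cnt > 17]
15. n1.cnt = 18  [A.cnt + 6]
16. n1.tag = "qkp"  ["q" ++ a.off]
17. n1.mk = 7  [A.cnt - 5]
18. n1.live = false  [A.wid == false]
19. n10.key = -4  [S₁.mk - 11]
20. n10.live = true  [S₁.live == false]
21. n11.val = 12  [C.key * 2 + 20]
22. n12.off = "uk"  [terminal]
23. n13.ok = 2  [D.val * -2 + 26]
24. n14.sig = -5  [terminal]
25. n15.wid = false  [terminal]
26. n16.lim = true  [terminal]
27. n13.hot = -9  [b.sig - 4]
28. n17.depth = false  [terminal]
29. n11.mk = 3  [(if h.depth then D.val else E.hot) + 12]
30. n11.pre = 13  [E.hot * 3 + 40]
31. n11.lim = false  [E.hot > -9]
32. n19.ok = -1  [-1]
33. n20.off = "vm"  [terminal]
34. n19.hot = 14  [E.ok + 15]
35. n21.wid = false  [terminal]
36. n18.cnt = 17  [17]
37. n18.tag = "xm"  ["xm"]
38. n18.mk = 23  [E.hot + 9]
39. n18.live = true  [E.hot > 13]
40. n10.env = false  [S.cnt == D.mk]
41. n22.sig = 14  [terminal]
42. n0.cnt = 5  [S₁.mk * -1 + 12]
43. n0.tag = "kqkp"  ["k" ++ S₁.tag]
44. n0.mk = -4  [S₁.mk - 11]
45. n0.live = false  [S₁.cnt == S₁.mk]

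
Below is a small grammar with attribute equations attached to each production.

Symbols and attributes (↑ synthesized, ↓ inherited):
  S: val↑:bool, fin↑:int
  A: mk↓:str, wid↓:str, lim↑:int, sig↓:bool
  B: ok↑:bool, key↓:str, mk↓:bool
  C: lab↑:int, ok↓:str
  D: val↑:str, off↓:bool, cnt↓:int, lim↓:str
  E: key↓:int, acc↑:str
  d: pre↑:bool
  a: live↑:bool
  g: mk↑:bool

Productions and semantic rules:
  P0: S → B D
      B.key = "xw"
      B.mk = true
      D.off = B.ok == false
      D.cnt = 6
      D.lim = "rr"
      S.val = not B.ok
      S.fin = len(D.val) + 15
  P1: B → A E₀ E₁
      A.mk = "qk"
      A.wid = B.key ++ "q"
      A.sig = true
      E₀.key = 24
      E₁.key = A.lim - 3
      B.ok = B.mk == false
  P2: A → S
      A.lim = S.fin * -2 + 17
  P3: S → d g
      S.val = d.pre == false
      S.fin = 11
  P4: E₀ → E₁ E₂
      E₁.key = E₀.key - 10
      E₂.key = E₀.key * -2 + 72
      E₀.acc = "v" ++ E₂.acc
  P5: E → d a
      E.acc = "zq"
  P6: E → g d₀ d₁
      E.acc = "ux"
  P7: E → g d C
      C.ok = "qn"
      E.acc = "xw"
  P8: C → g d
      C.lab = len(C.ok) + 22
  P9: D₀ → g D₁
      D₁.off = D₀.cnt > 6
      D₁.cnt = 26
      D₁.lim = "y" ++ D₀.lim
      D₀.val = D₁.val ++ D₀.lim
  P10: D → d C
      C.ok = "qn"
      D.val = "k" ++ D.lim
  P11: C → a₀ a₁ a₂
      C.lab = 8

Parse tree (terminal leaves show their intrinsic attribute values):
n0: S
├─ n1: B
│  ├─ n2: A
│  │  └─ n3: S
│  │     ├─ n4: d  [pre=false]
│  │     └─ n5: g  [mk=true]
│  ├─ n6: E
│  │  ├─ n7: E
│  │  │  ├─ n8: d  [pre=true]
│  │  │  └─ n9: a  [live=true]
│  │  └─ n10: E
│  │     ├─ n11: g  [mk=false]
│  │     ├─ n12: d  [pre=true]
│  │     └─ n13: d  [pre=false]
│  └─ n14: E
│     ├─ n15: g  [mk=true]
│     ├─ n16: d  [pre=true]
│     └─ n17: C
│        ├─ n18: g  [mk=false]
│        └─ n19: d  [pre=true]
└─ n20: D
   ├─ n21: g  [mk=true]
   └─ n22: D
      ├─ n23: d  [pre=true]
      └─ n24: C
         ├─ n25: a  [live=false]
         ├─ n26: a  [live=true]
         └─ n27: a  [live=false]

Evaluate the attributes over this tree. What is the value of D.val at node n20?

"kyrrrr"

1. n1.key = "xw"  ["xw"]
2. n1.mk = true  [true]
3. n2.mk = "qk"  ["qk"]
4. n2.wid = "xwq"  [B.key ++ "q"]
5. n2.sig = true  [true]
6. n4.pre = false  [terminal]
7. n5.mk = true  [terminal]
8. n3.val = true  [d.pre == false]
9. n3.fin = 11  [11]
10. n2.lim = -5  [S.fin * -2 + 17]
11. n6.key = 24  [24]
12. n7.key = 14  [E₀.key - 10]
13. n8.pre = true  [terminal]
14. n9.live = true  [terminal]
15. n7.acc = "zq"  ["zq"]
16. n10.key = 24  [E₀.key * -2 + 72]
17. n11.mk = false  [terminal]
18. n12.pre = true  [terminal]
19. n13.pre = false  [terminal]
20. n10.acc = "ux"  ["ux"]
21. n6.acc = "vux"  ["v" ++ E₂.acc]
22. n14.key = -8  [A.lim - 3]
23. n15.mk = true  [terminal]
24. n16.pre = true  [terminal]
25. n17.ok = "qn"  ["qn"]
26. n18.mk = false  [terminal]
27. n19.pre = true  [terminal]
28. n17.lab = 24  [len(C.ok) + 22]
29. n14.acc = "xw"  ["xw"]
30. n1.ok = false  [B.mk == false]
31. n20.off = true  [B.ok == false]
32. n20.cnt = 6  [6]
33. n20.lim = "rr"  ["rr"]
34. n21.mk = true  [terminal]
35. n22.off = false  [D₀.cnt > 6]
36. n22.cnt = 26  [26]
37. n22.lim = "yrr"  ["y" ++ D₀.lim]
38. n23.pre = true  [terminal]
39. n24.ok = "qn"  ["qn"]
40. n25.live = false  [terminal]
41. n26.live = true  [terminal]
42. n27.live = false  [terminal]
43. n24.lab = 8  [8]
44. n22.val = "kyrr"  ["k" ++ D.lim]
45. n20.val = "kyrrrr"  [D₁.val ++ D₀.lim]
46. n0.val = true  [not B.ok]
47. n0.fin = 21  [len(D.val) + 15]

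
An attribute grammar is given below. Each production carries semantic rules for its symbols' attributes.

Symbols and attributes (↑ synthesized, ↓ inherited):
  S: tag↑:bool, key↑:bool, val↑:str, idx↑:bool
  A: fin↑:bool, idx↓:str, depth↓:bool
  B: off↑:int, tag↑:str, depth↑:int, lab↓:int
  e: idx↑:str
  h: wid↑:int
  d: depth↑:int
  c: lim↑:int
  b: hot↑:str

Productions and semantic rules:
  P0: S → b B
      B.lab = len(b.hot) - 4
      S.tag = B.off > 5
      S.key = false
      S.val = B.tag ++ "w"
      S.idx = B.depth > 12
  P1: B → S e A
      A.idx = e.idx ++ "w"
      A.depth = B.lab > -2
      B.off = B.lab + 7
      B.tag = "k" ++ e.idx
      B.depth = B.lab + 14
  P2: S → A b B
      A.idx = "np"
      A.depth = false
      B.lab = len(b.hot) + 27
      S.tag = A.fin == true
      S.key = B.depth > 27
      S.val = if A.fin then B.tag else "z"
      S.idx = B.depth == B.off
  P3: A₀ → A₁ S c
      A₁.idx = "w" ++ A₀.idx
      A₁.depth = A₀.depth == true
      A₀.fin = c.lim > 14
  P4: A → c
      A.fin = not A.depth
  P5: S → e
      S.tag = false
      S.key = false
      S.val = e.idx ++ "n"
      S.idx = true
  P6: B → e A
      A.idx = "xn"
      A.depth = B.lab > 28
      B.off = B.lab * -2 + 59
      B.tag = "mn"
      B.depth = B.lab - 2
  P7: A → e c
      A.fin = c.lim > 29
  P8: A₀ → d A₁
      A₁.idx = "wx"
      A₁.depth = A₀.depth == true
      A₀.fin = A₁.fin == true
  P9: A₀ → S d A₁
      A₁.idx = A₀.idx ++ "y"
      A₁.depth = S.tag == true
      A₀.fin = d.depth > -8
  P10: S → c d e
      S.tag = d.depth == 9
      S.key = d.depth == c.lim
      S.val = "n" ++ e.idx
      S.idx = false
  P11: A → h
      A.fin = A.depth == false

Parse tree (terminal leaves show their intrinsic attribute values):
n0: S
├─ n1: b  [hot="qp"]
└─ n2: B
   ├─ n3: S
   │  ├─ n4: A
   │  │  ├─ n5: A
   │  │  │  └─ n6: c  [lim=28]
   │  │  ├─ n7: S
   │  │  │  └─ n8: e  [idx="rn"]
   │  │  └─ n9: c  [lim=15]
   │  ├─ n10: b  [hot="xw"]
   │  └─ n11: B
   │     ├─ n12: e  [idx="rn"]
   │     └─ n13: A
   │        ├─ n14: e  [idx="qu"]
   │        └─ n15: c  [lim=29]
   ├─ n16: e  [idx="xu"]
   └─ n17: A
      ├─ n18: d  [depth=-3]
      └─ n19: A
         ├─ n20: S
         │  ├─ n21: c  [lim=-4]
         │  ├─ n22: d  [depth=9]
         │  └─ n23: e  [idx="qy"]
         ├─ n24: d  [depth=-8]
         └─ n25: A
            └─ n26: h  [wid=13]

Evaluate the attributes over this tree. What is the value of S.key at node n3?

false

1. n1.hot = "qp"  [terminal]
2. n2.lab = -2  [len(b.hot) - 4]
3. n4.idx = "np"  ["np"]
4. n4.depth = false  [false]
5. n5.idx = "wnp"  ["w" ++ A₀.idx]
6. n5.depth = false  [A₀.depth == true]
7. n6.lim = 28  [terminal]
8. n5.fin = true  [not A.depth]
9. n8.idx = "rn"  [terminal]
10. n7.tag = false  [false]
11. n7.key = false  [false]
12. n7.val = "rnn"  [e.idx ++ "n"]
13. n7.idx = true  [true]
14. n9.lim = 15  [terminal]
15. n4.fin = true  [c.lim > 14]
16. n10.hot = "xw"  [terminal]
17. n11.lab = 29  [len(b.hot) + 27]
18. n12.idx = "rn"  [terminal]
19. n13.idx = "xn"  ["xn"]
20. n13.depth = true  [B.lab > 28]
21. n14.idx = "qu"  [terminal]
22. n15.lim = 29  [terminal]
23. n13.fin = false  [c.lim > 29]
24. n11.off = 1  [B.lab * -2 + 59]
25. n11.tag = "mn"  ["mn"]
26. n11.depth = 27  [B.lab - 2]
27. n3.tag = true  [A.fin == true]
28. n3.key = false  [B.depth > 27]
29. n3.val = "mn"  [if A.fin then B.tag else "z"]
30. n3.idx = false  [B.depth == B.off]
31. n16.idx = "xu"  [terminal]
32. n17.idx = "xuw"  [e.idx ++ "w"]
33. n17.depth = false  [B.lab > -2]
34. n18.depth = -3  [terminal]
35. n19.idx = "wx"  ["wx"]
36. n19.depth = false  [A₀.depth == true]
37. n21.lim = -4  [terminal]
38. n22.depth = 9  [terminal]
39. n23.idx = "qy"  [terminal]
40. n20.tag = true  [d.depth == 9]
41. n20.key = false  [d.depth == c.lim]
42. n20.val = "nqy"  ["n" ++ e.idx]
43. n20.idx = false  [false]
44. n24.depth = -8  [terminal]
45. n25.idx = "wxy"  [A₀.idx ++ "y"]
46. n25.depth = true  [S.tag == true]
47. n26.wid = 13  [terminal]
48. n25.fin = false  [A.depth == false]
49. n19.fin = false  [d.depth > -8]
50. n17.fin = false  [A₁.fin == true]
51. n2.off = 5  [B.lab + 7]
52. n2.tag = "kxu"  ["k" ++ e.idx]
53. n2.depth = 12  [B.lab + 14]
54. n0.tag = false  [B.off > 5]
55. n0.key = false  [false]
56. n0.val = "kxuw"  [B.tag ++ "w"]
57. n0.idx = false  [B.depth > 12]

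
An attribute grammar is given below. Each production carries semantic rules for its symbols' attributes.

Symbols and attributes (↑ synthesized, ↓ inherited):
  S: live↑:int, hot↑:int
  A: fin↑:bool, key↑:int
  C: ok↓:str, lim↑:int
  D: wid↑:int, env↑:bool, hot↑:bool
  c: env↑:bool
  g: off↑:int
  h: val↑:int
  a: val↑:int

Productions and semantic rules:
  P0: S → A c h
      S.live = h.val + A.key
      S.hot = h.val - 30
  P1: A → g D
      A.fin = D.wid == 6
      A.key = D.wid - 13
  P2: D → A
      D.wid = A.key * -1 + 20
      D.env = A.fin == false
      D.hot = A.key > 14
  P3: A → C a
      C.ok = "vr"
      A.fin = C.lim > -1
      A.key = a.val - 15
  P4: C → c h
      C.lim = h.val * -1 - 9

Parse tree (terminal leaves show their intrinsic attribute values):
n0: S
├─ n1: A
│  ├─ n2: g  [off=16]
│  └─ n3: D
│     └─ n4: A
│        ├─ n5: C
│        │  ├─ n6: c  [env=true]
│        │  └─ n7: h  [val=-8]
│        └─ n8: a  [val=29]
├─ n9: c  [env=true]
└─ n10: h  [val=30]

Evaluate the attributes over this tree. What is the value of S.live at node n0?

23

1. n2.off = 16  [terminal]
2. n5.ok = "vr"  ["vr"]
3. n6.env = true  [terminal]
4. n7.val = -8  [terminal]
5. n5.lim = -1  [h.val * -1 - 9]
6. n8.val = 29  [terminal]
7. n4.fin = false  [C.lim > -1]
8. n4.key = 14  [a.val - 15]
9. n3.wid = 6  [A.key * -1 + 20]
10. n3.env = true  [A.fin == false]
11. n3.hot = false  [A.key > 14]
12. n1.fin = true  [D.wid == 6]
13. n1.key = -7  [D.wid - 13]
14. n9.env = true  [terminal]
15. n10.val = 30  [terminal]
16. n0.live = 23  [h.val + A.key]
17. n0.hot = 0  [h.val - 30]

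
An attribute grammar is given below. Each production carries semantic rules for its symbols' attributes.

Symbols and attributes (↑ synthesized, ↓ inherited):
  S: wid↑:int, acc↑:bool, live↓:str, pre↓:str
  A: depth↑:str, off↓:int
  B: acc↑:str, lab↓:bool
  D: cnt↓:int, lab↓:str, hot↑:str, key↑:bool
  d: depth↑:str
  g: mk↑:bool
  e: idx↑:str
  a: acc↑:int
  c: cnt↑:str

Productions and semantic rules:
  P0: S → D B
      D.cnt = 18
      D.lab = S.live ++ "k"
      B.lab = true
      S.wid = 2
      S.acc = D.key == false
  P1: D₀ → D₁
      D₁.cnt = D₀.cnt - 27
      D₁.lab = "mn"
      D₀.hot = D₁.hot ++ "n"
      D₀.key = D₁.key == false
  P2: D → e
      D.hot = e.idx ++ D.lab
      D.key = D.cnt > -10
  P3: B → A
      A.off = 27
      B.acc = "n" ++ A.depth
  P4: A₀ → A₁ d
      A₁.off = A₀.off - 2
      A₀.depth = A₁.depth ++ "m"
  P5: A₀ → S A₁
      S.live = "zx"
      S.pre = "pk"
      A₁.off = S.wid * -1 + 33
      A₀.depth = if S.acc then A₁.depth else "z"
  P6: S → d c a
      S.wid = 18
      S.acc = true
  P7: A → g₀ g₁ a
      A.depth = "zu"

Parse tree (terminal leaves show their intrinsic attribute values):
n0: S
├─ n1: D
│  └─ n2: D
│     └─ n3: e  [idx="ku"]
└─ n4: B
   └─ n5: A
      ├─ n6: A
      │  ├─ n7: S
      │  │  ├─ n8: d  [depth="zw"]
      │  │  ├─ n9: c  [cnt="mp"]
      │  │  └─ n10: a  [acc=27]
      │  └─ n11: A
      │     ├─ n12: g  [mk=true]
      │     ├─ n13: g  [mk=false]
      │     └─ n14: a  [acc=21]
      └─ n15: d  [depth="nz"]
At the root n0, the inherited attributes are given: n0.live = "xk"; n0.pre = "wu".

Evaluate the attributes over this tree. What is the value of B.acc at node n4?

1. n0.live = "xk"  [given at root]
2. n0.pre = "wu"  [given at root]
3. n1.cnt = 18  [18]
4. n1.lab = "xkk"  [S.live ++ "k"]
5. n2.cnt = -9  [D₀.cnt - 27]
6. n2.lab = "mn"  ["mn"]
7. n3.idx = "ku"  [terminal]
8. n2.hot = "kumn"  [e.idx ++ D.lab]
9. n2.key = true  [D.cnt > -10]
10. n1.hot = "kumnn"  [D₁.hot ++ "n"]
11. n1.key = false  [D₁.key == false]
12. n4.lab = true  [true]
13. n5.off = 27  [27]
14. n6.off = 25  [A₀.off - 2]
15. n7.live = "zx"  ["zx"]
16. n7.pre = "pk"  ["pk"]
17. n8.depth = "zw"  [terminal]
18. n9.cnt = "mp"  [terminal]
19. n10.acc = 27  [terminal]
20. n7.wid = 18  [18]
21. n7.acc = true  [true]
22. n11.off = 15  [S.wid * -1 + 33]
23. n12.mk = true  [terminal]
24. n13.mk = false  [terminal]
25. n14.acc = 21  [terminal]
26. n11.depth = "zu"  ["zu"]
27. n6.depth = "zu"  [if S.acc then A₁.depth else "z"]
28. n15.depth = "nz"  [terminal]
29. n5.depth = "zum"  [A₁.depth ++ "m"]
30. n4.acc = "nzum"  ["n" ++ A.depth]
31. n0.wid = 2  [2]
32. n0.acc = true  [D.key == false]

"nzum"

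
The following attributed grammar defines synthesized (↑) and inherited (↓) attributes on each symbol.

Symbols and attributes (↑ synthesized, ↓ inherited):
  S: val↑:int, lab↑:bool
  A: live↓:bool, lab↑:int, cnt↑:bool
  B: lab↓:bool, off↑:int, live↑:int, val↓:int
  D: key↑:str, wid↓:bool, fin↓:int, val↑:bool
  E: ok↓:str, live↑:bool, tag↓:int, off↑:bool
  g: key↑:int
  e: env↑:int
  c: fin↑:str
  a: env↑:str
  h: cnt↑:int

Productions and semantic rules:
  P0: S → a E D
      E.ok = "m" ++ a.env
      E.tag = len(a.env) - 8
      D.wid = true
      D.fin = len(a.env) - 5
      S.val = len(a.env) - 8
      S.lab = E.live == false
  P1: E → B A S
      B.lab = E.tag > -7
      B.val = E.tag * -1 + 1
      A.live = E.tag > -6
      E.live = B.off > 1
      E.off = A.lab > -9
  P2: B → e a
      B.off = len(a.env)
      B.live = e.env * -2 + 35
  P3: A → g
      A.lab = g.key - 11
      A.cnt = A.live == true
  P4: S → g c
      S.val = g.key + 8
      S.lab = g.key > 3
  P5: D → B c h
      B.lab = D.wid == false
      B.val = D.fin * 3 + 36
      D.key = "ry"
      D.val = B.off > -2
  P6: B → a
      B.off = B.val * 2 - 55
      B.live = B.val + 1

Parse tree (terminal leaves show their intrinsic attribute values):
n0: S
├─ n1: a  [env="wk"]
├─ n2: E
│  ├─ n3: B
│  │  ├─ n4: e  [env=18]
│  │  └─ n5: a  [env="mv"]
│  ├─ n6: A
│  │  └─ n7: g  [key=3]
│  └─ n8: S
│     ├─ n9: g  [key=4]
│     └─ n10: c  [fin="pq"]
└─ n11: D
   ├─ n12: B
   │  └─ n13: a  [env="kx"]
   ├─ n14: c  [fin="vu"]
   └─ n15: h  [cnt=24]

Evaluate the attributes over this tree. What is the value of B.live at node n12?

28

1. n1.env = "wk"  [terminal]
2. n2.ok = "mwk"  ["m" ++ a.env]
3. n2.tag = -6  [len(a.env) - 8]
4. n3.lab = true  [E.tag > -7]
5. n3.val = 7  [E.tag * -1 + 1]
6. n4.env = 18  [terminal]
7. n5.env = "mv"  [terminal]
8. n3.off = 2  [len(a.env)]
9. n3.live = -1  [e.env * -2 + 35]
10. n6.live = false  [E.tag > -6]
11. n7.key = 3  [terminal]
12. n6.lab = -8  [g.key - 11]
13. n6.cnt = false  [A.live == true]
14. n9.key = 4  [terminal]
15. n10.fin = "pq"  [terminal]
16. n8.val = 12  [g.key + 8]
17. n8.lab = true  [g.key > 3]
18. n2.live = true  [B.off > 1]
19. n2.off = true  [A.lab > -9]
20. n11.wid = true  [true]
21. n11.fin = -3  [len(a.env) - 5]
22. n12.lab = false  [D.wid == false]
23. n12.val = 27  [D.fin * 3 + 36]
24. n13.env = "kx"  [terminal]
25. n12.off = -1  [B.val * 2 - 55]
26. n12.live = 28  [B.val + 1]
27. n14.fin = "vu"  [terminal]
28. n15.cnt = 24  [terminal]
29. n11.key = "ry"  ["ry"]
30. n11.val = true  [B.off > -2]
31. n0.val = -6  [len(a.env) - 8]
32. n0.lab = false  [E.live == false]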